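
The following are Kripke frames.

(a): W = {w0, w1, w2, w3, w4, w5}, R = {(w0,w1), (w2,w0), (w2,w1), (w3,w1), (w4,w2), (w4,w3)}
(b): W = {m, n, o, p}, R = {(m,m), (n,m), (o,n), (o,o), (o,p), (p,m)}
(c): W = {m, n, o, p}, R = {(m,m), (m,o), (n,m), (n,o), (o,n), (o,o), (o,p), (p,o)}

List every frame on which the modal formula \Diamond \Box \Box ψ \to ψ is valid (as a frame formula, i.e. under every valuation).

(c)

Frame correspondent (Sahlqvist): \forall x \forall y (xRy \to \exists w (y R^2 w \wedge x = w)) — i.e. a generalized confluence (Geach) condition.
(a): fails — w0Rw1 but no w with w1R²w and w0=w.
(b): fails — nRm but no w with mR²w and n=w.
(c): holds.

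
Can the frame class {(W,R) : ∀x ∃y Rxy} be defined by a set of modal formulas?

Yes, by □p → ◇p

This is a Sahlqvist condition; the D axiom □p → ◇p defines it.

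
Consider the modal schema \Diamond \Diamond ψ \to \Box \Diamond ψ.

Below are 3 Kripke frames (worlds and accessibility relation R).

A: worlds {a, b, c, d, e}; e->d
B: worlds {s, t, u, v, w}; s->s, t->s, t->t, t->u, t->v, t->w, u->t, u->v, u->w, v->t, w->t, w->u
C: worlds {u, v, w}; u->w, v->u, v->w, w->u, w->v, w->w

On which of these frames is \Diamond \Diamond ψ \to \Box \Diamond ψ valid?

A

The schema corresponds to a generalized confluence (Geach) condition: \forall x \forall y \forall z ((x R^2 y \wedge xRz) \to \exists w (y = w \wedge zRw)).
A: holds.
B: fails — tR²s, tRu but no w* with s=w* and uRw*.
C: fails — vR²u, vRu but no t with u=t and uRt.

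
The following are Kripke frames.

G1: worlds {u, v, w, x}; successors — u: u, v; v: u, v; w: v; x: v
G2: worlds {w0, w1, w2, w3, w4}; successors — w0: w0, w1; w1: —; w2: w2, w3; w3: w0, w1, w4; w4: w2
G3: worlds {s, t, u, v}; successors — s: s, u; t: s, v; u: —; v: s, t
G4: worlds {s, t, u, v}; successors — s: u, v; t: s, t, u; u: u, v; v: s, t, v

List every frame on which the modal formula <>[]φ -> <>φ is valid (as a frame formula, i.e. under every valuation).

This is the axiom for a generalized confluence (Geach) condition; its first-order frame correspondent is forall x forall y (xRy -> exists w (yRw & xRw)).
G1: ✓.
G2: fails — w0Rw1 but no w with w1Rw and w0Rw.
G3: fails — sRu but no w with uRw and sRw.
G4: ✓.

G1, G4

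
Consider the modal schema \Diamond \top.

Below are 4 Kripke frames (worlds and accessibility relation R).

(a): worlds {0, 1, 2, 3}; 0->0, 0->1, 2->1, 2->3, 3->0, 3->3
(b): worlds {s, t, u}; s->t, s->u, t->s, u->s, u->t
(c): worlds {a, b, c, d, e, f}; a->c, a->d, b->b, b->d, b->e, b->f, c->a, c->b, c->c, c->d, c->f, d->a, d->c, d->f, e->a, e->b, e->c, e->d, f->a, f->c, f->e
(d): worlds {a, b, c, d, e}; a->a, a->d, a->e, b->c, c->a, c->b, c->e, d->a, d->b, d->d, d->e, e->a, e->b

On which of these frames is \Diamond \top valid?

This is the axiom for seriality; its first-order frame correspondent is \forall x \exists y Rxy.
(a): fails — world 1 has no successor.
(b): condition met.
(c): condition met.
(d): condition met.
Valid on: (b), (c), (d).

(b), (c), (d)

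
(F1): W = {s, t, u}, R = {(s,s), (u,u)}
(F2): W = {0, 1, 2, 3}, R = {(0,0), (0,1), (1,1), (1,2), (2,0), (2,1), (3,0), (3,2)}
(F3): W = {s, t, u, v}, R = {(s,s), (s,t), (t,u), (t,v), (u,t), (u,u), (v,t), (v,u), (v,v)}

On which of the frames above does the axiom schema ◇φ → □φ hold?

(F1)

This is the axiom for partial functionality; its first-order frame correspondent is ∀x ∀y ∀z (Rxy ∧ Rxz → y = z).
(F1): condition met.
(F2): fails — 0 sees both 0 and 1.
(F3): fails — s sees both s and t.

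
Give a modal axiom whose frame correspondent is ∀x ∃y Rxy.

□ψ → ◇ψ

A defining formula is □ψ → ◇ψ (the D axiom).
Suppose □ψ→◇ψ is valid. At any x set V(ψ)=W. Then □ψ at x, so ◇ψ at x, so x has a successor.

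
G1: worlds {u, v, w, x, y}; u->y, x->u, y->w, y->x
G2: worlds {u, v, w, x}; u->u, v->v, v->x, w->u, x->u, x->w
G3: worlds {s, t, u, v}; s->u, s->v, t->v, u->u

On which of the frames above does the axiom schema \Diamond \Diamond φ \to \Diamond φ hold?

Frame correspondent (Sahlqvist): \forall x \forall y \forall z (Rxy \wedge Ryz \to Rxz) — i.e. transitivity.
G1: fails — Ryx and Rxu but not Ryu.
G2: fails — Rvx and Rxw but not Rvw.
G3: ✓.
Valid on: G3.

G3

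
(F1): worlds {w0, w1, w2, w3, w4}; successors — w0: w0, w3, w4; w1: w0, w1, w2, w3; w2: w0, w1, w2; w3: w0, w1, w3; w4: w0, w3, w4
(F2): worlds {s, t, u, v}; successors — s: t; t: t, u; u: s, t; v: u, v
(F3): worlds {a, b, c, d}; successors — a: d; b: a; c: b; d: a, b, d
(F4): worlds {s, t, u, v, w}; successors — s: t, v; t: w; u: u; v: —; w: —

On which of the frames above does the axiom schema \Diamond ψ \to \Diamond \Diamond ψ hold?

(F1)

This is the axiom for a generalized confluence (Geach) condition; its first-order frame correspondent is \forall x \forall y (xRy \to \exists w (y = w \wedge x R^2 w)).
(F1): holds.
(F2): fails — uRs but no w with s=w and uR²w.
(F3): fails — bRa but no w with a=w and bR²w.
(F4): fails — sRt but no w* with t=w* and sR²w*.
Valid on: (F1).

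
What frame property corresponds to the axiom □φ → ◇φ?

seriality: ∀x ∃y Rxy

Suppose □φ→◇φ is valid. At any x set V(φ)=W. Then □φ at x, so ◇φ at x, so x has a successor.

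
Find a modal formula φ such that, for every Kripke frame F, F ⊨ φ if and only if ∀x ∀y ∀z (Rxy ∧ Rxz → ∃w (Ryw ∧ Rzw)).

◇□p → □◇p

This is convergence; the standard corresponding axiom is .2: ◇□p → □◇p.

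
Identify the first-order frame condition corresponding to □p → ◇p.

Seriality

Suppose □p→◇p is valid. At any x set V(p)=W. Then □p at x, so ◇p at x, so x has a successor.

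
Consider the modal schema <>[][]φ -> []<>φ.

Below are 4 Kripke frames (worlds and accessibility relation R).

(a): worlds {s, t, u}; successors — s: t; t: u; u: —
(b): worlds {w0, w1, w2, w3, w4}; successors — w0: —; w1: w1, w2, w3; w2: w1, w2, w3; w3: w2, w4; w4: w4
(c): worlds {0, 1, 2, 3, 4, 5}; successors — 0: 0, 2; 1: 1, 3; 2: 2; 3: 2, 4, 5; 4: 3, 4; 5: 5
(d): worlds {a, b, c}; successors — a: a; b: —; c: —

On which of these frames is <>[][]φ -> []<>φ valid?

This is the axiom for a generalized confluence (Geach) condition; its first-order frame correspondent is forall x forall y forall z ((xRy & xRz) -> exists w (y R^2 w & zRw)).
(a): fails — sRt, sRt but no w with tR²w and tRw.
(b): fails — w3Rw4, w3Rw2 but no w with w4R²w and w2Rw.
(c): fails — 3R2, 3R4 but no w with 2R²w and 4Rw.
(d): satisfies the condition.

(d)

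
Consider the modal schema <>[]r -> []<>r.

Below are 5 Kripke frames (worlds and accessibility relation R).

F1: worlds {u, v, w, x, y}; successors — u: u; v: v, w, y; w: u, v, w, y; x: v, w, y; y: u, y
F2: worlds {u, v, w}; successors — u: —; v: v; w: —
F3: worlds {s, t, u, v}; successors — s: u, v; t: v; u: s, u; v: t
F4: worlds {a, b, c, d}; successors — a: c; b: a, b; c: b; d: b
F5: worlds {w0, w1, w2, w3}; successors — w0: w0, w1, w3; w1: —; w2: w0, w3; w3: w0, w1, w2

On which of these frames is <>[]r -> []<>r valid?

F2

Frame correspondent (Sahlqvist): forall x forall y forall z (Rxy & Rxz -> exists w (Ryw & Rzw)) — i.e. convergence.
F1: fails — Rwu and Rwv but u and v have no common successor.
F2: condition met.
F3: fails — Rsv and Rsu but v and u have no common successor.
F4: fails — Rbb and Rba but b and a have no common successor.
F5: fails — Rw0w1 and Rw0w1 but w1 and w1 have no common successor.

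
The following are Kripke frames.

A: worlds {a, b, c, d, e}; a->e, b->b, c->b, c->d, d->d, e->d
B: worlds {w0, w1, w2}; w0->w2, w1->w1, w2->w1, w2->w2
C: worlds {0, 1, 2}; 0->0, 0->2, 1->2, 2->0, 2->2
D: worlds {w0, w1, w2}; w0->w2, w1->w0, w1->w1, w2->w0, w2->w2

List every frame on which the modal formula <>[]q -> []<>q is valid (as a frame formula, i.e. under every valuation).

Frame correspondent (Sahlqvist): forall x forall y forall z (Rxy & Rxz -> exists w (Ryw & Rzw)) — i.e. convergence.
A: fails — Rcd and Rcb but d and b have no common successor.
B: satisfies the condition.
C: satisfies the condition.
D: fails — Rw1w1 and Rw1w0 but w1 and w0 have no common successor.

B, C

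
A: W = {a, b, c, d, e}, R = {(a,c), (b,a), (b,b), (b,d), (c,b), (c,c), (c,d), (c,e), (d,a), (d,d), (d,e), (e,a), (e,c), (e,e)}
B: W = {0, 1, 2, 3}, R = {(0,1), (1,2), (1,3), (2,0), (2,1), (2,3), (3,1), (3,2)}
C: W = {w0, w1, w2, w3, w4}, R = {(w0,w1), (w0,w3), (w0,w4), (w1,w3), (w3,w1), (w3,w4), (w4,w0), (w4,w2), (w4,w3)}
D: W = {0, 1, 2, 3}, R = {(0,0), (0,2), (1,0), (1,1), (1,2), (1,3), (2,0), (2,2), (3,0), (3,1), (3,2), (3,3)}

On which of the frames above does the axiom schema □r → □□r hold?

D

The schema corresponds to transitivity: ∀x ∀y ∀z (Rxy ∧ Ryz → Rxz).
A: fails — Rde and Rec but not Rdc.
B: fails — R32 and R23 but not R33.
C: fails — Rw0w4 and Rw4w2 but not Rw0w2.
D: holds.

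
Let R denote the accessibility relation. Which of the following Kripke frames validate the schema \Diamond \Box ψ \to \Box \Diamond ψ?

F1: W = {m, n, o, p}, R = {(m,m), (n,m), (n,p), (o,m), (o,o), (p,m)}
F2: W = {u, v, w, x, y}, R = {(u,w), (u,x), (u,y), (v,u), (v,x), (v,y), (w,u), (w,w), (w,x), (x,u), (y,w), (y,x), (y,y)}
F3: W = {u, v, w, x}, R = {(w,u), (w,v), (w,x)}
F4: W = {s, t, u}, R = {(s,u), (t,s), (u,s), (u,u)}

The schema corresponds to convergence: \forall x \forall y \forall z (Rxy \wedge Rxz \to \exists w (Ryw \wedge Rzw)).
F1: holds.
F2: fails — Rux and Ruy but x and y have no common successor.
F3: fails — Rwu and Rwu but u and u have no common successor.
F4: holds.
Valid on: F1, F4.

F1, F4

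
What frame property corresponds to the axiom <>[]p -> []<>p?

This is the .2 axiom.
Its frame correspondent is convergence — forall x forall y forall z (Rxy & Rxz -> exists w (Ryw & Rzw)).

Convergence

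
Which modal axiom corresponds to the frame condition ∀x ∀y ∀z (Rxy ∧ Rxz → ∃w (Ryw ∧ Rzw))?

◇□ψ → □◇ψ

A defining formula is ◇□ψ → □◇ψ (the .2 axiom).
Suppose ◇□ψ→□◇ψ is valid. Take Rxy, Rxz and set V(ψ)={w : Ryw}. Then □ψ at y so ◇□ψ at x, so □◇ψ at x, so ◇ψ at z, giving w with Rzw and Ryw.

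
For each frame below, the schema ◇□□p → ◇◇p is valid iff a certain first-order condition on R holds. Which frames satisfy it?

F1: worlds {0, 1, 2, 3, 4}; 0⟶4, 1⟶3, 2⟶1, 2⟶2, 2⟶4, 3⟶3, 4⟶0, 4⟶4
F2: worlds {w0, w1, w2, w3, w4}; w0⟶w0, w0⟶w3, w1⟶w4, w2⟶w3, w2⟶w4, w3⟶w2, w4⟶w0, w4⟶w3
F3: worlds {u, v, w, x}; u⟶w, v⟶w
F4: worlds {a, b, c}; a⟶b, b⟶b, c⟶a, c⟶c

F1, F2, F4

The schema corresponds to a generalized confluence (Geach) condition: ∀x ∀y (xRy → ∃w (yR²w ∧ xR²w)).
F1: ✓.
F2: ✓.
F3: fails — uRw but no t with wR²t and uR²t.
F4: ✓.
Valid on: F1, F2, F4.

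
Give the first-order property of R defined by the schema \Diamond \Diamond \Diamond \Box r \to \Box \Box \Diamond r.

\forall x \forall y \forall z ((x R^3 y \wedge x R^2 z) \to \exists w (yRw \wedge zRw))

This is a Sahlqvist (Geach-type) schema ◇^3□^1r → □^2◇^1r.
Minimal-valuation argument: fix x; take any y with xR^3y and any z with xR^2z. Set V(r) to the set of worlds R-reachable from y in exactly 1 step. Then □^1r holds at y, so the antecedent holds at x; validity forces ◇^1r at z, giving a w with zR^1w and yR^1w.
First-order correspondent: \forall x \forall y \forall z ((x R^3 y \wedge x R^2 z) \to \exists w (yRw \wedge zRw)).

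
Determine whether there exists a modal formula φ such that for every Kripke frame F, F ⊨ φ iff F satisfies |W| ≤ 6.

Modal frame validity is preserved under disjoint unions.
Any modal formula valid on each of 7 disjoint one-world frames is valid on their disjoint union (validity is preserved under disjoint unions). Each one-world frame has |W|=1≤6, but the union has |W|=7.
Hence having at most 6 worlds is not modally definable.

No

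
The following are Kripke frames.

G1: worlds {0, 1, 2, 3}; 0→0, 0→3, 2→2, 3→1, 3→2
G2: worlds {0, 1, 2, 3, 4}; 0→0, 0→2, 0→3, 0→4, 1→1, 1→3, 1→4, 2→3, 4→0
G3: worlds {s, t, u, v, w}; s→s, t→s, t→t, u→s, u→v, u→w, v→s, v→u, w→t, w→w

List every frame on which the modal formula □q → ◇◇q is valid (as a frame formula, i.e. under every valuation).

Frame correspondent (Sahlqvist): ∀x ∃w (xRw ∧ xR²w) — i.e. a generalized confluence (Geach) condition.
G1: fails — at 1 but no w with 1Rw and 1R²w.
G2: fails — at 2 but no w with 2Rw and 2R²w.
G3: condition met.
Valid on: G3.

G3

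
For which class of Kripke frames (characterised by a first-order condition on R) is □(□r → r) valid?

shift-reflexivity: ∀x ∀y (Rxy → Ryy)

Suppose □(□r→r) is valid. Take Rxy and set V(r)={w : Ryw}. Then at y, □r holds; since □(□r→r) at x, □r→r at y, so r at y, i.e. Ryy.
The converse is a direct semantic check.
Frame condition: ∀x ∀y (Rxy → Ryy).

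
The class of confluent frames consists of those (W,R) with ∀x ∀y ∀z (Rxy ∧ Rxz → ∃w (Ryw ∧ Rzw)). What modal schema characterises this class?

◇□q → □◇q

This is convergence; the standard corresponding axiom is .2: ◇□q → □◇q.
Suppose ◇□q→□◇q is valid. Take Rxy, Rxz and set V(q)={w : Ryw}. Then □q at y so ◇□q at x, so □◇q at x, so ◇q at z, giving w with Rzw and Ryw.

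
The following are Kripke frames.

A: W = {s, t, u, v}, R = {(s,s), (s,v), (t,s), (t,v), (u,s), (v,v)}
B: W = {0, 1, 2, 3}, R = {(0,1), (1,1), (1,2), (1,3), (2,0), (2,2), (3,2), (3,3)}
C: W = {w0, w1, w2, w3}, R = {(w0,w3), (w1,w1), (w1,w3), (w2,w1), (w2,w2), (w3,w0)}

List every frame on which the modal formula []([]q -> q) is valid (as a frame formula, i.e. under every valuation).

A

This is the axiom for shift-reflexivity; its first-order frame correspondent is forall x forall y (Rxy -> Ryy).
A: ✓.
B: fails — R20 but not R00.
C: fails — Rw1w3 but not Rw3w3.
Valid on: A.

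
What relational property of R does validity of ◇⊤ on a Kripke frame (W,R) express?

◇⊤ holds at w iff w has a successor, so frame-validity of ◇⊤ is exactly seriality. Equivalently via □q → ◇q:
Suppose □q→◇q is valid. At any x set V(q)=W. Then □q at x, so ◇q at x, so x has a successor.

Seriality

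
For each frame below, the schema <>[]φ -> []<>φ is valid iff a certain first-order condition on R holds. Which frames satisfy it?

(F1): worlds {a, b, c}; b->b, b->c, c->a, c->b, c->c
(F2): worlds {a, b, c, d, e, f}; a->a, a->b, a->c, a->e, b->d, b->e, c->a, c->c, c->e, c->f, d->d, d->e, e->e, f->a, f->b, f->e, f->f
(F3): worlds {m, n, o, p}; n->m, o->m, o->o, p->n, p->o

(F2)

Frame correspondent (Sahlqvist): forall x forall y forall z (Rxy & Rxz -> exists w (Ryw & Rzw)) — i.e. convergence.
(F1): fails — Rcc and Rca but c and a have no common successor.
(F2): ✓.
(F3): fails — Rnm and Rnm but m and m have no common successor.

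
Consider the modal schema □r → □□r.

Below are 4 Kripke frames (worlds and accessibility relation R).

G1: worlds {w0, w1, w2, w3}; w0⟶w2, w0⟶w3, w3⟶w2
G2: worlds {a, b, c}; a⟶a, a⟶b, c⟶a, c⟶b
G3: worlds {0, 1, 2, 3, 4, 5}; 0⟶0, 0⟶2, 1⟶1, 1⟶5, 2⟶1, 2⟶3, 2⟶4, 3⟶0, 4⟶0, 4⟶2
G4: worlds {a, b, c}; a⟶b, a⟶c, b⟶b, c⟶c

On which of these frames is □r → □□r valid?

G1, G2, G4

The schema corresponds to transitivity: ∀x ∀y ∀z (Rxy ∧ Ryz → Rxz).
G1: ✓.
G2: ✓.
G3: fails — R02 and R23 but not R03.
G4: ✓.
Valid on: G1, G2, G4.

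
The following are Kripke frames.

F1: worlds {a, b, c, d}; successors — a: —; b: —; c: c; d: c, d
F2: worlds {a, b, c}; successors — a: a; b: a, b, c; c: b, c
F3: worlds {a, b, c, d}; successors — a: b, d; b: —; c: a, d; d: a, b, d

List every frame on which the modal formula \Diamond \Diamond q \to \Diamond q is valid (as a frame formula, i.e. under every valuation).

F1

This is the axiom for transitivity; its first-order frame correspondent is \forall x \forall y \forall z (Rxy \wedge Ryz \to Rxz).
F1: satisfies the condition.
F2: fails — Rcb and Rba but not Rca.
F3: fails — Rcd and Rdb but not Rcb.
Valid on: F1.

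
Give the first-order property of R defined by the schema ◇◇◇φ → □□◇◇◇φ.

∀x ∀y ∀z ((xR³y ∧ xR²z) → ∃w (y = w ∧ zR³w))

This is a Sahlqvist (Geach-type) schema ◇^3□^0φ → □^2◇^3φ.
Minimal-valuation argument: fix x; take any y with xR^3y and any z with xR^2z. Set V(φ) to the set of worlds R-reachable from y in exactly 0 steps. Then □^0φ holds at y, so the antecedent holds at x; validity forces ◇^3φ at z, giving a w with zR^3w and yR^0w.
First-order correspondent: ∀x ∀y ∀z ((xR³y ∧ xR²z) → ∃w (y = w ∧ zR³w)).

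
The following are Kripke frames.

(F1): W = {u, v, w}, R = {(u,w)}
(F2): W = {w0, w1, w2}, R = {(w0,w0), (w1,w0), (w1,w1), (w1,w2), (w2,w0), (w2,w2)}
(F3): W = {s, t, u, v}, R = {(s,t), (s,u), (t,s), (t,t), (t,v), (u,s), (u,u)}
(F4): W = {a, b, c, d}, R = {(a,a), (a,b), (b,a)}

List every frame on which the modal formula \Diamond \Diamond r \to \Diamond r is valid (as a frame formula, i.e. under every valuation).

(F1), (F2)

Frame correspondent (Sahlqvist): \forall x \forall y (x R^2 y \to \exists w (y = w \wedge xRw)) — i.e. a generalized confluence (Geach) condition.
(F1): condition met.
(F2): condition met.
(F3): fails — sR²s but no w with s=w and sRw.
(F4): fails — bR²b but no w with b=w and bRw.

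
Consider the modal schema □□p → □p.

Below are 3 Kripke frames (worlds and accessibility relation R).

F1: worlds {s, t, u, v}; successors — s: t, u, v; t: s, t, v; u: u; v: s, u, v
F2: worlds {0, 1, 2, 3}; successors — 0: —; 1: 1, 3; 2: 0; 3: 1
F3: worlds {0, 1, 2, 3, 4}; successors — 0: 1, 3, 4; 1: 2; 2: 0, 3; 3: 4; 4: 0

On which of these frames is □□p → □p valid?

F1

The schema corresponds to density: ∀x ∀y (Rxy → ∃z (Rxz ∧ Rzy)).
F1: satisfies the condition.
F2: fails — R20 but no z with R2z and Rz0.
F3: fails — R34 but no z with R3z and Rz4.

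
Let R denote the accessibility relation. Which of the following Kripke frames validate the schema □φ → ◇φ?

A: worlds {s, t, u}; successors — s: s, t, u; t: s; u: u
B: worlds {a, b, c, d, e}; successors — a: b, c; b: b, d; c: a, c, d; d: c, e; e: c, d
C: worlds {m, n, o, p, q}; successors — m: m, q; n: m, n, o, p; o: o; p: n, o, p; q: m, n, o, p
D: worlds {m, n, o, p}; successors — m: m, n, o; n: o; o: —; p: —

A, B, C

This is the axiom for seriality; its first-order frame correspondent is ∀x ∃y Rxy.
A: holds.
B: holds.
C: holds.
D: fails — world o has no successor.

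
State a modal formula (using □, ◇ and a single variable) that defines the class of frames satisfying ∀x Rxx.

□q → q

A defining formula is □q → q (the T axiom).
Suppose □q→q is valid. At any x set V(q)={w : Rxw}. Then □q holds at x, so q holds at x, i.e. Rxx.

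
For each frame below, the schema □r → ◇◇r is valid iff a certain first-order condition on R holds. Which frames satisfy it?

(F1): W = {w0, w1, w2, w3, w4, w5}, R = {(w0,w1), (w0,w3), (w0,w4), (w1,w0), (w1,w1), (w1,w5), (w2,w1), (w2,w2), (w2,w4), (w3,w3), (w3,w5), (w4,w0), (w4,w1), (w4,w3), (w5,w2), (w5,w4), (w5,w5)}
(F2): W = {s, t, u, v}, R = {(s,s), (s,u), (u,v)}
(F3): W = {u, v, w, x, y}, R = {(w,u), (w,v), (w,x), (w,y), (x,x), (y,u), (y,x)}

This is the axiom for a generalized confluence (Geach) condition; its first-order frame correspondent is ∀x ∃w (xRw ∧ xR²w).
(F1): condition met.
(F2): fails — at t but no w with tRw and tR²w.
(F3): fails — at u but no t with uRt and uR²t.

(F1)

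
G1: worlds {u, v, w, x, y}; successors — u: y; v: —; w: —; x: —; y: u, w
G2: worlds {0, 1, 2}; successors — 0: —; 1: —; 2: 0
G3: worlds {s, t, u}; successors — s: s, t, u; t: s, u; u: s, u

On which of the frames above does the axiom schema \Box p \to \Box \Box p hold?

The schema corresponds to transitivity: \forall x \forall y \forall z (Rxy \wedge Ryz \to Rxz).
G1: fails — Ryu and Ruy but not Ryy.
G2: ✓.
G3: fails — Rus and Rst but not Rut.

G2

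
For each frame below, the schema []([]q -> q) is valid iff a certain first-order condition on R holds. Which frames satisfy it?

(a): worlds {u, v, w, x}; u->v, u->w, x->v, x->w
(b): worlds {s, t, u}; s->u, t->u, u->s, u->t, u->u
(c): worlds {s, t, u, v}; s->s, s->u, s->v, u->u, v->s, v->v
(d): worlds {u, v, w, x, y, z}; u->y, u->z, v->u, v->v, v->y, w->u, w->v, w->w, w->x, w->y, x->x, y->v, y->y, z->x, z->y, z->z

The schema corresponds to shift-reflexivity: forall x forall y (Rxy -> Ryy).
(a): fails — Ruv but not Rvv.
(b): fails — Rut but not Rtt.
(c): holds.
(d): fails — Rwu but not Ruu.
Valid on: (c).

(c)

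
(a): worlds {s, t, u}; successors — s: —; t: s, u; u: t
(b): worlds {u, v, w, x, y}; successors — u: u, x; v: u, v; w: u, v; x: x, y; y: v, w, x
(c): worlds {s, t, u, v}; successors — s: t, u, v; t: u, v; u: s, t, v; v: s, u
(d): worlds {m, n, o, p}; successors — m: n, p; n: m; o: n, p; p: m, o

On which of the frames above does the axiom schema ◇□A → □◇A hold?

This is the axiom for convergence; its first-order frame correspondent is ∀x ∀y ∀z (Rxy ∧ Rxz → ∃w (Ryw ∧ Rzw)).
(a): fails — Rtu and Rts but u and s have no common successor.
(b): fails — Ryx and Ryw but x and w have no common successor.
(c): ✓.
(d): ✓.

(c), (d)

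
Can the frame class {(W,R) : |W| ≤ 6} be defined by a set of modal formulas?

Not definable by any modal formula

Modal frame validity is preserved under disjoint unions.
Any modal formula valid on each of 7 disjoint one-world frames is valid on their disjoint union (validity is preserved under disjoint unions). Each one-world frame has |W|=1≤6, but the union has |W|=7.
Hence having at most 6 worlds is not modally definable.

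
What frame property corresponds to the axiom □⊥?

Emptiness of R

□⊥ is valid iff no world has any successor (otherwise □⊥ fails at any world with one).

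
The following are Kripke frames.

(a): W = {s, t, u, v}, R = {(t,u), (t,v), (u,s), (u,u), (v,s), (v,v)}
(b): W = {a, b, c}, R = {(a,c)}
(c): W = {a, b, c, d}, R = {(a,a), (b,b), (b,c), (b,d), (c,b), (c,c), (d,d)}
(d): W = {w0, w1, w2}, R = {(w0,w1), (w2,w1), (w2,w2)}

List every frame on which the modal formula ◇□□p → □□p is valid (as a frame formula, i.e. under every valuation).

The schema corresponds to a generalized confluence (Geach) condition: ∀x ∀y ∀z ((xRy ∧ xR²z) → ∃w (yR²w ∧ z = w)).
(a): fails — tRu, tR²v but no w with uR²w and v=w.
(b): satisfies the condition.
(c): fails — bRd, bR²b but no w with dR²w and b=w.
(d): fails — w2Rw1, w2R²w1 but no w with w1R²w and w1=w.
Valid on: (b).

(b)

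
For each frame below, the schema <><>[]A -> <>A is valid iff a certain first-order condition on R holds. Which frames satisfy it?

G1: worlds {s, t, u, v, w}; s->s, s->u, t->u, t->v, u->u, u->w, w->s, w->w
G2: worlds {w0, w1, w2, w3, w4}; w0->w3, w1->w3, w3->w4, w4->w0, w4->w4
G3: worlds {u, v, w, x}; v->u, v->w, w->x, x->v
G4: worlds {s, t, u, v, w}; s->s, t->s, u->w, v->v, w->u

Frame correspondent (Sahlqvist): forall x forall y (x R^2 y -> exists w (yRw & xRw)) — i.e. a generalized confluence (Geach) condition.
G1: fails — tR²w but no w* with wRw* and tRw*.
G2: fails — w0R²w4 but no w with w4Rw and w0Rw.
G3: fails — vR²x but no t with xRt and vRt.
G4: ✓.

G4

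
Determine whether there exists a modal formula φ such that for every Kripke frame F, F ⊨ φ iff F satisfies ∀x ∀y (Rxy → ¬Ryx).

If a class were modally definable it would be closed under surjective bounded morphisms (Goldblatt–Thomason).
The 3-cycle (worlds 0,1,2 with 0→1→2→0) is asymmetric. Mapping every world to a single reflexive point • is a surjective bounded morphism, and the reflexive point is not asymmetric (R•• but asymmetry requires ¬R••).
So no modal formula (or set of formulas) defines exactly the asymmetric frames.

Not definable by any modal formula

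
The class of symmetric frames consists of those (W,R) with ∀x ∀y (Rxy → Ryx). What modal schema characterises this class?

The condition is symmetry. The B schema q → □◇q defines it.

q → □◇q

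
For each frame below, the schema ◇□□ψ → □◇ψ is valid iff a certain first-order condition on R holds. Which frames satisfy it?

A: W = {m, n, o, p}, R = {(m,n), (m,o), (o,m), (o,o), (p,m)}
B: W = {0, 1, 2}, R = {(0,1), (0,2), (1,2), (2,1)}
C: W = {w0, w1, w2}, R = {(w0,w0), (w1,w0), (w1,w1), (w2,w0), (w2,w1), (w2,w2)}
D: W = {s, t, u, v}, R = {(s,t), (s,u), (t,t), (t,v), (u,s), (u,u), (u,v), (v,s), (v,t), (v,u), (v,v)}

C, D

The schema corresponds to a generalized confluence (Geach) condition: ∀x ∀y ∀z ((xRy ∧ xRz) → ∃w (yR²w ∧ zRw)).
A: fails — mRn, mRn but no w with nR²w and nRw.
B: fails — 0R1, 0R1 but no w with 1R²w and 1Rw.
C: ✓.
D: ✓.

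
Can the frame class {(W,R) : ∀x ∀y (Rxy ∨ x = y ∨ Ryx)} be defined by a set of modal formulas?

Not definable by any modal formula

If a class were modally definable it would be closed under disjoint unions (Goldblatt–Thomason).
Take 3 disjoint single-world reflexive frames: each is trivially connected, but their disjoint union has 3 worlds with no edge between distinct components, so it is not connected.
So no modal formula (or set of formulas) defines exactly the connected frames.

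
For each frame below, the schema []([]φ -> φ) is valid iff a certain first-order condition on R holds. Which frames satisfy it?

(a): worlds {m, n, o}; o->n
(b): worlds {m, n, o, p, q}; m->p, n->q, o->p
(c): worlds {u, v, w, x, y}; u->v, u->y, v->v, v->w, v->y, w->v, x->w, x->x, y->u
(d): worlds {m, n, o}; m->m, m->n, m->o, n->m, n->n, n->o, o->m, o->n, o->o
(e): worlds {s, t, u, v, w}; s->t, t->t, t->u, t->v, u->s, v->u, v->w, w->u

(d)

Frame correspondent (Sahlqvist): forall x forall y (Rxy -> Ryy) — i.e. shift-reflexivity.
(a): fails — Ron but not Rnn.
(b): fails — Rop but not Rpp.
(c): fails — Rxw but not Rww.
(d): ✓.
(e): fails — Rtv but not Rvv.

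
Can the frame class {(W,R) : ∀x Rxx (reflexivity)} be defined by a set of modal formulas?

Definable; □q → q defines it

This is a Sahlqvist condition; the T axiom □q → q defines it.
Suppose □q→q is valid. At any x set V(q)={w : Rxw}. Then □q holds at x, so q holds at x, i.e. Rxx.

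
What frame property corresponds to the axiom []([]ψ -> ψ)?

shift-reflexivity: forall x forall y (Rxy -> Ryy)

Suppose □(□ψ→ψ) is valid. Take Rxy and set V(ψ)={w : Ryw}. Then at y, □ψ holds; since □(□ψ→ψ) at x, □ψ→ψ at y, so ψ at y, i.e. Ryy.
Conversely, any frame satisfying forall x forall y (Rxy -> Ryy) validates the schema.
So the correspondent is shift-reflexivity.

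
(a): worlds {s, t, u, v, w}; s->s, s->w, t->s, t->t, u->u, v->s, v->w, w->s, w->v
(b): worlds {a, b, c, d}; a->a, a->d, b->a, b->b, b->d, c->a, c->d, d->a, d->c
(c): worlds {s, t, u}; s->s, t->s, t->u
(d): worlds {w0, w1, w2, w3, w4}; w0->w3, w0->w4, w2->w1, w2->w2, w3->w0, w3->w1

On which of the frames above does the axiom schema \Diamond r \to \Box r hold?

Frame correspondent (Sahlqvist): \forall x \forall y \forall z (Rxy \wedge Rxz \to y = z) — i.e. partial functionality.
(a): fails — s sees both s and w.
(b): fails — a sees both a and d.
(c): fails — t sees both s and u.
(d): fails — w0 sees both w3 and w4.
Valid on no frame.

none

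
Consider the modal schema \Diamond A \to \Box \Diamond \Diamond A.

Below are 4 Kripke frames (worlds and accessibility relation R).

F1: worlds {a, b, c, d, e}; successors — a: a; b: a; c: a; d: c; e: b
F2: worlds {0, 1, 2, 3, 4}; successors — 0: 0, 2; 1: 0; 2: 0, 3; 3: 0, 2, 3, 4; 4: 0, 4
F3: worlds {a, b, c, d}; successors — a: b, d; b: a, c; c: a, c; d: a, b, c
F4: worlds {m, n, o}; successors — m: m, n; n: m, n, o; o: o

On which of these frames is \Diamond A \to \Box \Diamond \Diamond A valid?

This is the axiom for a generalized confluence (Geach) condition; its first-order frame correspondent is \forall x \forall y \forall z ((xRy \wedge xRz) \to \exists w (y = w \wedge z R^2 w)).
F1: fails — dRc, dRc but no w with c=w and cR²w.
F2: fails — 3R3, 3R4 but no w with 3=w and 4R²w.
F3: ✓.
F4: fails — nRm, nRo but no w with m=w and oR²w.
Valid on: F3.

F3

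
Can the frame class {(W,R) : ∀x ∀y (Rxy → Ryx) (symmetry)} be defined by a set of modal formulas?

This is a Sahlqvist condition; the B axiom q → □◇q defines it.
Suppose q→□◇q is valid. Take Rxy and set V(q)={x}. Then q at x, so □◇q at x, so ◇q at y, so some z with Ryz has q; z=x, i.e. Ryx.

Yes, by q → □◇q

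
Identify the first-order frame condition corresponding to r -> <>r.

Replacing r by ¬r and contraposing gives the equivalent schema □r → r.
Suppose □r→r is valid. At any x set V(r)={w : Rxw}. Then □r holds at x, so r holds at x, i.e. Rxx.

reflexivity: forall x Rxx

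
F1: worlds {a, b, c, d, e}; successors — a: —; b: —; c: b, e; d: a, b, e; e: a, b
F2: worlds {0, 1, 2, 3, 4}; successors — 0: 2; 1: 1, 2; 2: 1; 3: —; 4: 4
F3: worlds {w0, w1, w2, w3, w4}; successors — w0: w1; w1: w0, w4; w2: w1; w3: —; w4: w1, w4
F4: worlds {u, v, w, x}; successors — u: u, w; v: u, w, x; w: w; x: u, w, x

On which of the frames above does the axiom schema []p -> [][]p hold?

This is the axiom for transitivity; its first-order frame correspondent is forall x forall y forall z (Rxy & Ryz -> Rxz).
F1: fails — Rce and Rea but not Rca.
F2: fails — R02 and R21 but not R01.
F3: fails — Rw1w0 and Rw0w1 but not Rw1w1.
F4: holds.

F4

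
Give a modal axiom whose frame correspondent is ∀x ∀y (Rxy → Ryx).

This is symmetry; the standard corresponding axiom is B: r → □◇r.
Suppose r→□◇r is valid. Take Rxy and set V(r)={x}. Then r at x, so □◇r at x, so ◇r at y, so some z with Ryz has r; z=x, i.e. Ryx.

r → □◇r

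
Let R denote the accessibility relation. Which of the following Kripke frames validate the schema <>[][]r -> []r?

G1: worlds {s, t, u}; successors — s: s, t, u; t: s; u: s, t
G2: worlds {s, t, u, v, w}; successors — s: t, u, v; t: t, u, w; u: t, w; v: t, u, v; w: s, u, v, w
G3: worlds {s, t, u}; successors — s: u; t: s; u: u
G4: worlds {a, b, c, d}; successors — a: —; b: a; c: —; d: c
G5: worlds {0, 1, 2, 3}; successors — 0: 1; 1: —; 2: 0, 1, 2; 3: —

The schema corresponds to a generalized confluence (Geach) condition: forall x forall y forall z ((xRy & xRz) -> exists w (y R^2 w & z = w)).
G1: ✓.
G2: fails — wRs, wRs but no w* with sR²w* and s=w*.
G3: fails — tRs, tRs but no w with sR²w and s=w.
G4: fails — bRa, bRa but no w with aR²w and a=w.
G5: fails — 0R1, 0R1 but no w with 1R²w and 1=w.
Valid on: G1.

G1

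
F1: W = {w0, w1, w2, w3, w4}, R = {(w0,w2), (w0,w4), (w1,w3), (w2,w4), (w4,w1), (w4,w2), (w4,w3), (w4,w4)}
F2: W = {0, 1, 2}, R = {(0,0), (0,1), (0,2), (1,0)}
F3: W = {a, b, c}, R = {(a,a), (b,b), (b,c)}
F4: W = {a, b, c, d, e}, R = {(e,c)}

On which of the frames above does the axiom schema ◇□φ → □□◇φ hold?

F4

The schema corresponds to a generalized confluence (Geach) condition: ∀x ∀y ∀z ((xRy ∧ xR²z) → ∃w (yRw ∧ zRw)).
F1: fails — w0Rw2, w0R²w1 but no w with w2Rw and w1Rw.
F2: fails — 0R0, 0R²2 but no w with 0Rw and 2Rw.
F3: fails — bRb, bR²c but no w with bRw and cRw.
F4: condition met.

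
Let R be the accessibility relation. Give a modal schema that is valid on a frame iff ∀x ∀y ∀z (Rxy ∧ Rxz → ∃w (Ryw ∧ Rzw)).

◇□s → □◇s

This is convergence; the standard corresponding axiom is .2: ◇□s → □◇s.
Suppose ◇□s→□◇s is valid. Take Rxy, Rxz and set V(s)={w : Ryw}. Then □s at y so ◇□s at x, so □◇s at x, so ◇s at z, giving w with Rzw and Ryw.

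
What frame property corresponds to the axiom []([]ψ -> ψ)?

Suppose □(□ψ→ψ) is valid. Take Rxy and set V(ψ)={w : Ryw}. Then at y, □ψ holds; since □(□ψ→ψ) at x, □ψ→ψ at y, so ψ at y, i.e. Ryy.

shift-reflexivity: forall x forall y (Rxy -> Ryy)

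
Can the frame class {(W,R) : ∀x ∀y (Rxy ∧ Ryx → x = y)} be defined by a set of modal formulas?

Not modally definable

If a class were modally definable it would be closed under surjective bounded morphisms (Goldblatt–Thomason).
The 6-cycle (worlds w0,w1,w2,w3,w4,w5 with w0→w1→w2→w3→w4→w5→w0) is antisymmetric. Sending even-indexed worlds to • and odd-indexed worlds to ∘ is a surjective bounded morphism onto the two-world frame with •↔∘, which is not antisymmetric.
So no modal formula (or set of formulas) defines exactly the antisymmetric frames.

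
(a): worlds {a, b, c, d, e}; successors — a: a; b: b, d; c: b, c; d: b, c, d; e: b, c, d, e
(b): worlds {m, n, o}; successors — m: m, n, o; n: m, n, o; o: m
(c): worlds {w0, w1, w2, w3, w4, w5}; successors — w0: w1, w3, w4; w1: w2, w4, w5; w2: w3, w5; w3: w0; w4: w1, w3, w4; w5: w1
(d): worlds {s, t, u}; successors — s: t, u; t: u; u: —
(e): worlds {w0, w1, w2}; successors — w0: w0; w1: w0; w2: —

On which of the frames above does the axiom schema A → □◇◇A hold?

This is the axiom for a generalized confluence (Geach) condition; its first-order frame correspondent is ∀x ∀z (xRz → ∃w (x = w ∧ zR²w)).
(a): fails — eRb but no w with e=w and bR²w.
(b): satisfies the condition.
(c): fails — w0Rw1 but no w with w0=w and w1R²w.
(d): fails — sRt but no w with s=w and tR²w.
(e): fails — w1Rw0 but no w with w1=w and w0R²w.
Valid on: (b).

(b)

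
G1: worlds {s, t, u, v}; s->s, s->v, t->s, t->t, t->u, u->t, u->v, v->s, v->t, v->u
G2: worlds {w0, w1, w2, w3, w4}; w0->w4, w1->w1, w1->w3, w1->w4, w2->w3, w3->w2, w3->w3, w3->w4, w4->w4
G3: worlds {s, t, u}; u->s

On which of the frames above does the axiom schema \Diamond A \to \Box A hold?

This is the axiom for partial functionality; its first-order frame correspondent is \forall x \forall y \forall z (Rxy \wedge Rxz \to y = z).
G1: fails — s sees both s and v.
G2: fails — w1 sees both w1 and w3.
G3: ✓.
Valid on: G3.

G3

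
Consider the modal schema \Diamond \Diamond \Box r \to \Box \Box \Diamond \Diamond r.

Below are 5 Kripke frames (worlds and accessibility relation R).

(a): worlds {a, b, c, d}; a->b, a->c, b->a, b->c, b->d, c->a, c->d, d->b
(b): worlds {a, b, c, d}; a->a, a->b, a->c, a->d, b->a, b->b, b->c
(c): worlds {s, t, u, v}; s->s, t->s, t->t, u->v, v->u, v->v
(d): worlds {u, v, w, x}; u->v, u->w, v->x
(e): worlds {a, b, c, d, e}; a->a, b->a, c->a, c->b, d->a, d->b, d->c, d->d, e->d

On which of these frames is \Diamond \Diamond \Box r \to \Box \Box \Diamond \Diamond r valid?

The schema corresponds to a generalized confluence (Geach) condition: \forall x \forall y \forall z ((x R^2 y \wedge x R^2 z) \to \exists w (yRw \wedge z R^2 w)).
(a): fails — aR²c, aR²c but no w with cRw and cR²w.
(b): fails — aR²a, aR²c but no w with aRw and cR²w.
(c): holds.
(d): fails — uR²x, uR²x but no t with xRt and xR²t.
(e): holds.

(c), (e)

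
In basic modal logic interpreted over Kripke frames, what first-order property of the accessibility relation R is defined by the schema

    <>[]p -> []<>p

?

This schema is the .2 axiom.
It corresponds to convergence: forall x forall y forall z (Rxy & Rxz -> exists w (Ryw & Rzw)).

convergence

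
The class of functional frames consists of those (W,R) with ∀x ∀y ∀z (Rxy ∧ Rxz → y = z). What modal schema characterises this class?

◇p → □p

The condition is partial functionality. The CD schema ◇p → □p defines it.
Suppose ◇p→□p is valid. Take Rxy, Rxz and set V(p)={y}. Then ◇p at x, so □p at x, so p at z, i.e. z=y.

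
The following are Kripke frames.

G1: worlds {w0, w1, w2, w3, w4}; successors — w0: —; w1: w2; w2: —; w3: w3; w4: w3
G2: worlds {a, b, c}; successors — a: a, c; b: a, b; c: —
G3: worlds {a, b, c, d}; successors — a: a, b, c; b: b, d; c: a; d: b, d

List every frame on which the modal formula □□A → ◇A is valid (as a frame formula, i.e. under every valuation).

G3

The schema corresponds to a generalized confluence (Geach) condition: ∀x ∃w (xR²w ∧ xRw).
G1: fails — at w0 but no w with w0R²w and w0Rw.
G2: fails — at c but no w with cR²w and cRw.
G3: satisfies the condition.
Valid on: G3.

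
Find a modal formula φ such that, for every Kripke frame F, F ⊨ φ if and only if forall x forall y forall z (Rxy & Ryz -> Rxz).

□ψ → □□ψ

This is transitivity; the standard corresponding axiom is 4: □ψ → □□ψ.
Suppose □ψ→□□ψ is valid. Take Rxy, Ryz and set V(ψ)={w : Rxw}. Then □ψ at x, so □□ψ at x, so □ψ at y, so ψ at z, i.e. Rxz.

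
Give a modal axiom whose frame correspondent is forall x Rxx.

The condition is reflexivity. The T schema □q → q defines it.
Suppose □q→q is valid. At any x set V(q)={w : Rxw}. Then □q holds at x, so q holds at x, i.e. Rxx.

□q → q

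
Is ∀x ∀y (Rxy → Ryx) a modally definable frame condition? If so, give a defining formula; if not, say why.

The condition is symmetry. A defining modal formula is q → □◇q.
Suppose q→□◇q is valid. Take Rxy and set V(q)={x}. Then q at x, so □◇q at x, so ◇q at y, so some z with Ryz has q; z=x, i.e. Ryx.

Definable; q → □◇q defines it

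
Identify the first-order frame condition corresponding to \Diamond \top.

This is a form of the D axiom.
It corresponds to seriality: \forall x \exists y Rxy.

seriality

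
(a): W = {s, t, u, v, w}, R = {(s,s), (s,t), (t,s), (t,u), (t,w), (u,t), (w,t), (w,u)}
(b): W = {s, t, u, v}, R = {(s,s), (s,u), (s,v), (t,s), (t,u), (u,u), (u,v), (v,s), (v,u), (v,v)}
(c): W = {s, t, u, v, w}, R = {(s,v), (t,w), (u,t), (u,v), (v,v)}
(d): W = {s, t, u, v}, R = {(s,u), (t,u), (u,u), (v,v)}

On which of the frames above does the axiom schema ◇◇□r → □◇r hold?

This is the axiom for a generalized confluence (Geach) condition; its first-order frame correspondent is ∀x ∀y ∀z ((xR²y ∧ xRz) → ∃w (yRw ∧ zRw)).
(a): fails — sR²u, sRt but no w* with uRw* and tRw*.
(b): holds.
(c): fails — uR²v, uRt but no w* with vRw* and tRw*.
(d): holds.
Valid on: (b), (d).

(b), (d)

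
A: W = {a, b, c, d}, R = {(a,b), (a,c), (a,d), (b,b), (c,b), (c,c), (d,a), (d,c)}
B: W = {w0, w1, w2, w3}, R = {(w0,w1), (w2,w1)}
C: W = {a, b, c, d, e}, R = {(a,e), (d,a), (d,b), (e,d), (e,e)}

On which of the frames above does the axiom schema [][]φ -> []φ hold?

none

This is the axiom for density; its first-order frame correspondent is forall x forall y (Rxy -> exists z (Rxz & Rzy)).
A: fails — Rad but no z with Raz and Rzd.
B: fails — Rw0w1 but no z with Rw0z and Rzw1.
C: fails — Rdb but no z with Rdz and Rzb.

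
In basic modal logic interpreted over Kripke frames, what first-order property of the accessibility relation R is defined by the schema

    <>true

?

Seriality

This is a form of the D axiom.
It corresponds to seriality: forall x exists y Rxy.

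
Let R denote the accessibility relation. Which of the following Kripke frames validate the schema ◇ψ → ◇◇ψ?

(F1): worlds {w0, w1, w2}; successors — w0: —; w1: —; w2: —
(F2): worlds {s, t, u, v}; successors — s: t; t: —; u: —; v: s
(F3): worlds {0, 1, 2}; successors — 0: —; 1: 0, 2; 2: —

(F1)

This is the axiom for a generalized confluence (Geach) condition; its first-order frame correspondent is ∀x ∀y (xRy → ∃w (y = w ∧ xR²w)).
(F1): satisfies the condition.
(F2): fails — sRt but no w with t=w and sR²w.
(F3): fails — 1R0 but no w with 0=w and 1R²w.
Valid on: (F1).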